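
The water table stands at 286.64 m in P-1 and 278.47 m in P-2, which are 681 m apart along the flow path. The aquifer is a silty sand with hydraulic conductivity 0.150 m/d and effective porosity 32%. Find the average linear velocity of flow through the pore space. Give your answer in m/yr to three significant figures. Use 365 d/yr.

Hydraulic gradient i = (286.64 − 278.47) / 681 = 8.17 / 681 = 0.01200
Darcy flux q = K·i = 0.150 × 0.01200 = 0.001800 m/d
Seepage velocity v = q / n = 0.001800 / 0.32 = 0.005624 m/d
   = 0.005624 × 365 = 2.05 m/yr

2.05 m/yr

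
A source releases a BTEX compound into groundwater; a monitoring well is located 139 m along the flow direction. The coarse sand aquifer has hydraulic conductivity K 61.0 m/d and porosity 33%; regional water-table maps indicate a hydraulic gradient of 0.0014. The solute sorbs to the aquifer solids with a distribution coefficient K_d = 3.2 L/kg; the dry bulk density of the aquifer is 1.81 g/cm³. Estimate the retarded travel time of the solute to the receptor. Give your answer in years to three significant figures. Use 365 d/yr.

Specific discharge q = 61.0 × 0.0014 = 0.08540 m/d
v = Ki/n = 61.0·0.0014/0.33 = 0.2588 m/d
Retardation R = 1 + ρ_b·K_d/n = 1 + 1.81×3.2/0.33 = 18.55
Contaminant velocity v_c = v/R = 0.2588/18.55 = 0.01395 m/d
t = L/v_c = 139/0.01395 = 9964 d
   = 9964/365 = 27.3 yr

27.3 years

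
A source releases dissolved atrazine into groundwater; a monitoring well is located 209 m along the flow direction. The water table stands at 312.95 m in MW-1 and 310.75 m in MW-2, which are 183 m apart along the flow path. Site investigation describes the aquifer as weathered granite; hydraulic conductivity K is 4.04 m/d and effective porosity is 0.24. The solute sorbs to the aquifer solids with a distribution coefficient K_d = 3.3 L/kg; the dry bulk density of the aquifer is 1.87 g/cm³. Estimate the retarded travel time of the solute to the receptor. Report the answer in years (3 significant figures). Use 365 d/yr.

75.6 years

Hydraulic gradient i = (312.95 − 310.75) / 183 = 2.20 / 183 = 0.01202
Specific discharge q = 4.04 × 0.01202 = 0.04857 m/d
v_s = q/n_e = 0.04857/0.24 = 0.2024 m/d
Retardation R = 1 + ρ_b·K_d/n = 1 + 1.87×3.3/0.24 = 26.71
Contaminant velocity v_c = v/R = 0.2024/26.71 = 0.007576 m/d
t = L/v_c = 209/0.007576 = 27590 d
   = 27590/365 = 75.6 yr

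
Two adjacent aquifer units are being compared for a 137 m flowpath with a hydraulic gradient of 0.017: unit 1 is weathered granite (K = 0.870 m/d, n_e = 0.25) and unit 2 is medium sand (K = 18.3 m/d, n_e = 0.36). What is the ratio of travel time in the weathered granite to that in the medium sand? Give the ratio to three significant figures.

14.6

Unit 1 (weathered granite): v = 0.870×0.017/0.25 = 0.05916 m/d, t = 137/0.05916 = 2316 d
Unit 2 (medium sand): v = 18.3×0.017/0.36 = 0.8642 m/d, t = 137/0.8642 = 158.5 d
t(weathered granite) / t(medium sand) = 2316/158.5 = 14.6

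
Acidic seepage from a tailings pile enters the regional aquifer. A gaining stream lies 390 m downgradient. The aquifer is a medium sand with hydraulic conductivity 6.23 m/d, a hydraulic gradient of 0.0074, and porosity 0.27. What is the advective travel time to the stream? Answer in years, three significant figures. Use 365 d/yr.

q = Ki = 6.23 × 0.0074 = 0.04610 m/d
Average linear velocity = 0.04610 / 0.27 = 0.1707 m/d
t = L / v = 390 / 0.1707 = 2284 d
   = 2284 / 365 = 6.26 yr

6.26 years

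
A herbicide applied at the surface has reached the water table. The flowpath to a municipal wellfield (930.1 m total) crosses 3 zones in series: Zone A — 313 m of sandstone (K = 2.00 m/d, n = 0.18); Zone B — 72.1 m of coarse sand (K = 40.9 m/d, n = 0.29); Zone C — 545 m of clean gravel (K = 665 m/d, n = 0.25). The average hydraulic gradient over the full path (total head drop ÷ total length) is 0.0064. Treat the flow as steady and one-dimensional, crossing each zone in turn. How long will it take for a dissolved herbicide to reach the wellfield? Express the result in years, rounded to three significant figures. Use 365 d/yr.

15.6 years

For zones in series the flux q is common to all zones; the equivalent conductivity is the harmonic (thickness-weighted) mean, K_eq = L_total / Σ(L_j/K_j).
Σ(L/K) = 313/2.00 + 72.1/40.9 + 545/665 = 156.5 + 1.763 + 0.8195 = 159.1 d
K_eq = L_total / Σ(L/K) = 930.1 / 159.1 = 5.847 m/d
q = K_eq · i = 5.847 × 0.0064 = 0.03742 m/d (same in every zone)
Zone A: v = q/n = 0.03742/0.18 = 0.2079 m/d → t_A = 313/0.2079 = 1506 d
Zone B: v = q/n = 0.03742/0.29 = 0.1290 m/d → t_B = 72.1/0.1290 = 558.8 d
Zone C: v = q/n = 0.03742/0.25 = 0.1497 m/d → t_C = 545/0.1497 = 3641 d
Total t = 1506 + 558.8 + 3641 = 5706 d
   = 5706 / 365 = 15.6 yr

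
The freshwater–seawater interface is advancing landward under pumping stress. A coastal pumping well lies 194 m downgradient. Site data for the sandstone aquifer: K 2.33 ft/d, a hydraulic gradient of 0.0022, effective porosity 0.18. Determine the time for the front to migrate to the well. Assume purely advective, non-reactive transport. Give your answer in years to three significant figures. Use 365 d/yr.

K = 2.33 ft/d × 0.3048 = 0.7102 m/d
Specific discharge q = 0.7102 × 0.0022 = 0.001562 m/d
v_s = q/n_e = 0.001562/0.18 = 0.008680 m/d
t = L / v = 194 / 0.008680 = 22350 d
   = 22350 / 365 = 61.2 yr

61.2 years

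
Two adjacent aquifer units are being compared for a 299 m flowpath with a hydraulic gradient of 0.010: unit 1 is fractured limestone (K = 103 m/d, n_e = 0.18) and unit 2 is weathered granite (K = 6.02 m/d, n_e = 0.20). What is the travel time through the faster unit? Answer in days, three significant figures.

Unit 1 (fractured limestone): v = 103×0.010/0.18 = 5.722 m/d, t = 299/5.722 = 52.25 d
Unit 2 (weathered granite): v = 6.02×0.010/0.20 = 0.3010 m/d, t = 299/0.3010 = 993.4 d
Faster unit: t = 52.3 d

52.3 days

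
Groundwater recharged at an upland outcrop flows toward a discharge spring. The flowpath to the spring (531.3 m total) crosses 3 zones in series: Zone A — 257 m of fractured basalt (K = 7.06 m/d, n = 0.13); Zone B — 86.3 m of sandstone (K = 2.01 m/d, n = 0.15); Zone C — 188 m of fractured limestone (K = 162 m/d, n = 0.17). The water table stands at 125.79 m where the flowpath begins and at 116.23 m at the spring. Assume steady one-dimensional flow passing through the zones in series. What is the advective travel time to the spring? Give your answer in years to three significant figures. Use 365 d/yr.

1.81 years

Total head drop ΔH = 125.79 − 116.23 = 9.56 m
Steady 1-D flow in series ⇒ the Darcy flux q is identical in every zone and the zone head losses add (resistances L/K in series).
Σ(L/K) = 257/7.06 + 86.3/2.01 + 188/162 = 36.40 + 42.94 + 1.160 = 80.50 d
q = ΔH / Σ(L/K) = 9.56 / 80.50 = 0.1188 m/d (same in every zone)
Zone A: v = q/n = 0.1188/0.13 = 0.9135 m/d → t_A = 257/0.9135 = 281.3 d
Zone B: v = q/n = 0.1188/0.15 = 0.7917 m/d → t_B = 86.3/0.7917 = 109.0 d
Zone C: v = q/n = 0.1188/0.17 = 0.6986 m/d → t_C = 188/0.6986 = 269.1 d
Total t = 281.3 + 109.0 + 269.1 = 659.4 d
   = 659.4 / 365 = 1.81 yr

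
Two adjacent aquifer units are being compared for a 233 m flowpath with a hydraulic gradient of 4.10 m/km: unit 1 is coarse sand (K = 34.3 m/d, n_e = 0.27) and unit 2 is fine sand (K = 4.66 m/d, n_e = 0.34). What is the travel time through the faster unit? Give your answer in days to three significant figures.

Unit 1 (coarse sand): v = 34.3×0.0041/0.27 = 0.5209 m/d, t = 233/0.5209 = 447.3 d
Unit 2 (fine sand): v = 4.66×0.0041/0.34 = 0.05619 m/d, t = 233/0.05619 = 4146 d
Faster unit: t = 447 d

447 days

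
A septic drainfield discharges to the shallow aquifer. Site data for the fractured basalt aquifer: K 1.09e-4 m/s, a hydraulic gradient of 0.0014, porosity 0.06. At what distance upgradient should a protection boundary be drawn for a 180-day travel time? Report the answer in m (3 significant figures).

K = 1.09e-4 m/s × 86400 s/d = 9.418 m/d
q = Ki = 9.418 × 0.0014 = 0.01318 m/d
Average linear velocity = 0.01318 / 0.06 = 0.2197 m/d
L = v × T = 0.2197 × 180 = 39.55 m

39.6 m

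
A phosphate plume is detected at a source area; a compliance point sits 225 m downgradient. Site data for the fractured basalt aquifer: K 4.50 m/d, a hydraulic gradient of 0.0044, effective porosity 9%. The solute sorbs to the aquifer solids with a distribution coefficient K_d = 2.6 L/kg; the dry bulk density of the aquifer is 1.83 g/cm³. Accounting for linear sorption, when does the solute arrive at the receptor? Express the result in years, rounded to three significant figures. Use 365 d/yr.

151 years

Darcy flux q = K·i = 4.50 × 0.0044 = 0.01980 m/d
Average linear velocity = 0.01980 / 0.09 = 0.2200 m/d
Retardation R = 1 + ρ_b·K_d/n = 1 + 1.83×2.6/0.09 = 53.87
Contaminant velocity v_c = v/R = 0.2200/53.87 = 0.004084 m/d
t = L/v_c = 225/0.004084 = 55090 d
   = 55090/365 = 151 yr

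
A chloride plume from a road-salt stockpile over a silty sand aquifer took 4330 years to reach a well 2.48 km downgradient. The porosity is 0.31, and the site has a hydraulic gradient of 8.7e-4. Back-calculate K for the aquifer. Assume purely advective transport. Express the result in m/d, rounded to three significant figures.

0.559 m/d

t = 4330 years = 1.580e6 d
L = 2.48 km = 2480 m
v = L / t = 2480 / 1.580e6 = 0.001569 m/d
K = v · n / i = 0.001569 × 0.31 / 8.7e-4 = 0.559 m/d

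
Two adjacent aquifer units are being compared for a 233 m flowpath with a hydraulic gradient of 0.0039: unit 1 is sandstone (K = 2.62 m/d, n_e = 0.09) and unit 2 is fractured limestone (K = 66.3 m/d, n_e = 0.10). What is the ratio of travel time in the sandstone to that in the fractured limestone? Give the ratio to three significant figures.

22.8

Unit 1 (sandstone): v = 2.62×0.0039/0.09 = 0.1135 m/d, t = 233/0.1135 = 2052 d
Unit 2 (fractured limestone): v = 66.3×0.0039/0.10 = 2.586 m/d, t = 233/2.586 = 90.11 d
t(sandstone) / t(fractured limestone) = 2052/90.11 = 22.8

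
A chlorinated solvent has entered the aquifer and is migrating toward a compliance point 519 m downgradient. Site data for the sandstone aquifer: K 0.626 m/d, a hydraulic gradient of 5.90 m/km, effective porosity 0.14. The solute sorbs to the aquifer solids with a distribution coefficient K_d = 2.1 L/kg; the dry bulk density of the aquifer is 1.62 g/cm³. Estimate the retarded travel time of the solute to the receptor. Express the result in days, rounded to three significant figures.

Specific discharge q = 0.626 × 0.0059 = 0.003693 m/d
Average linear velocity = 0.003693 / 0.14 = 0.02638 m/d
Retardation R = 1 + ρ_b·K_d/n = 1 + 1.62×2.1/0.14 = 25.30
Contaminant velocity v_c = v/R = 0.02638/25.30 = 0.001043 m/d
t = L/v_c = 519/0.001043 = 497700 d

498000 days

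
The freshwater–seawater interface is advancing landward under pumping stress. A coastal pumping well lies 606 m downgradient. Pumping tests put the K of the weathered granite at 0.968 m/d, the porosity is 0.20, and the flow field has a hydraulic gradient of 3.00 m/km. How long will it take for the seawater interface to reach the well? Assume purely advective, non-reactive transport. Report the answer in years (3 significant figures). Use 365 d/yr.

q = Ki = 0.968 × 0.0030 = 0.002904 m/d
Seepage velocity v = q / n = 0.002904 / 0.20 = 0.01452 m/d
t = L / v = 606 / 0.01452 = 41740 d
   = 41740 / 365 = 114 yr

114 years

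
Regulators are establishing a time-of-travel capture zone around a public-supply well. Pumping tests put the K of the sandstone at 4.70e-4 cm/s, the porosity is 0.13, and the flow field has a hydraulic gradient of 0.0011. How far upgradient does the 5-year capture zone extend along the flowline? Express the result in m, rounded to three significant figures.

K = 4.70e-4 cm/s × 864 = 0.4061 m/d
Specific discharge q = 0.4061 × 0.0011 = 4.467e-4 m/d
Average linear velocity = 4.467e-4 / 0.13 = 0.003436 m/d
T = 5 yr × 365 = 1825 d
L = v × T = 0.003436 × 1825 = 6.271 m

6.27 m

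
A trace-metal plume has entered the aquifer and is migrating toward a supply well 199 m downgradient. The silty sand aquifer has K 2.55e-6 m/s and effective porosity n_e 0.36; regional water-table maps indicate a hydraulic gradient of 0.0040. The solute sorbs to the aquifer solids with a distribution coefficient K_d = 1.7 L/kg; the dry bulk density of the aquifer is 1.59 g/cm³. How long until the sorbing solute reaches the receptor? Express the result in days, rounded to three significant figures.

692000 days

K = 2.55e-6 m/s × 86400 s/d = 0.2203 m/d
Specific discharge q = 0.2203 × 0.0040 = 8.813e-4 m/d
v = Ki/n = 0.2203·0.0040/0.36 = 0.002448 m/d
Retardation R = 1 + ρ_b·K_d/n = 1 + 1.59×1.7/0.36 = 8.508
Contaminant velocity v_c = v/R = 0.002448/8.508 = 2.877e-4 m/d
t = L/v_c = 199/2.877e-4 = 691600 d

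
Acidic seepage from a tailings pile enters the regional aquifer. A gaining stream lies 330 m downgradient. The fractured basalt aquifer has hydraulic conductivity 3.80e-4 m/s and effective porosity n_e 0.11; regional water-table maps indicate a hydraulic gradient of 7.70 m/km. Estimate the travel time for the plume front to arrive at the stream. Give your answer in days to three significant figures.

K = 3.80e-4 m/s × 86400 s/d = 32.83 m/d
Darcy flux q = K·i = 32.83 × 0.0077 = 0.2528 m/d
Seepage velocity v = q / n = 0.2528 / 0.11 = 2.298 m/d
t = L / v = 330 / 2.298 = 143.6 d

144 days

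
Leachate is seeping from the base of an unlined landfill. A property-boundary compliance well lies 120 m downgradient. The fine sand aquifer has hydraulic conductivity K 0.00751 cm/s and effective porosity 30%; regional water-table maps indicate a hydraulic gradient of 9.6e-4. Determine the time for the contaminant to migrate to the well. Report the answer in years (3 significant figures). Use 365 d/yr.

K = 0.00751 cm/s × 864 = 6.489 m/d
Darcy flux q = K·i = 6.489 × 9.6e-4 = 0.006229 m/d
Seepage velocity v = q / n = 0.006229 / 0.30 = 0.02076 m/d
t = L / v = 120 / 0.02076 = 5779 d
   = 5779 / 365 = 15.8 yr

15.8 years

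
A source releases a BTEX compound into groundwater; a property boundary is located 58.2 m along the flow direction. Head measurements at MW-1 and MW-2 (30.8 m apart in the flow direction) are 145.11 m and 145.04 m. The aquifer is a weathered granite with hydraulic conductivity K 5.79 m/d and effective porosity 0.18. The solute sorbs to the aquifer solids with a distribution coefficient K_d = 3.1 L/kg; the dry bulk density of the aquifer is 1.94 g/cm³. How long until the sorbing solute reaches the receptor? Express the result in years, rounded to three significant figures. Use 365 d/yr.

Hydraulic gradient i = (145.11 − 145.04) / 30.8 = 0.07 / 30.8 = 0.002273
q = Ki = 5.79 × 0.002273 = 0.01316 m/d
v_s = q/n_e = 0.01316/0.18 = 0.07311 m/d
Retardation R = 1 + ρ_b·K_d/n = 1 + 1.94×3.1/0.18 = 34.41
Contaminant velocity v_c = v/R = 0.07311/34.41 = 0.002124 m/d
t = L/v_c = 58.2/0.002124 = 27390 d
   = 27390/365 = 75.1 yr

75.1 years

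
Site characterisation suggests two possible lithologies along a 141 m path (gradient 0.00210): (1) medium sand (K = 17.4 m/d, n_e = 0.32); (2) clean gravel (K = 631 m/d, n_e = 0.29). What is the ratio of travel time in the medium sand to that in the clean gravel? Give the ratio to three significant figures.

Unit 1 (medium sand): v = 17.4×0.0021/0.32 = 0.1142 m/d, t = 141/0.1142 = 1235 d
Unit 2 (clean gravel): v = 631×0.0021/0.29 = 4.569 m/d, t = 141/4.569 = 30.86 d
t(medium sand) / t(clean gravel) = 1235/30.86 = 40.0

40.0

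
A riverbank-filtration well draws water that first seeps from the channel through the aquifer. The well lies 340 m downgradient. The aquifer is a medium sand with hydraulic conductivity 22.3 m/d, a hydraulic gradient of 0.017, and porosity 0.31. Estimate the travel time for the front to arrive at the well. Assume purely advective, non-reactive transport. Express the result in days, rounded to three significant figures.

278 days

Specific discharge q = 22.3 × 0.017 = 0.3791 m/d
Average linear velocity = 0.3791 / 0.31 = 1.223 m/d
t = L / v = 340 / 1.223 = 278.0 d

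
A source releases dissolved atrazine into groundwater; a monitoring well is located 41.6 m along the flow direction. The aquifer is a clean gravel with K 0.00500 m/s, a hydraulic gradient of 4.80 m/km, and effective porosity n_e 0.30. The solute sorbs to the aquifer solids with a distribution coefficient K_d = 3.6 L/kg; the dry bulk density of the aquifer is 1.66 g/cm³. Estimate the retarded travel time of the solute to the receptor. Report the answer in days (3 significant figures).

126 days

K = 0.00500 m/s × 86400 s/d = 432.0 m/d
Darcy flux q = K·i = 432.0 × 0.0048 = 2.074 m/d
Average linear velocity = 2.074 / 0.30 = 6.912 m/d
Retardation R = 1 + ρ_b·K_d/n = 1 + 1.66×3.6/0.30 = 20.92
Contaminant velocity v_c = v/R = 6.912/20.92 = 0.3304 m/d
t = L/v_c = 41.6/0.3304 = 125.9 d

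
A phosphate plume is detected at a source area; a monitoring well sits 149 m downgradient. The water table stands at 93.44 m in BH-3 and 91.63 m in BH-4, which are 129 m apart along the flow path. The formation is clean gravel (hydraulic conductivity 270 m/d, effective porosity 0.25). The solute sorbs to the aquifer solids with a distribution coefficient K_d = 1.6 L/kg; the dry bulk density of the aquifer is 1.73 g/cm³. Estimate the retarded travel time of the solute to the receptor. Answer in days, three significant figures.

Hydraulic gradient i = (93.44 − 91.63) / 129 = 1.81 / 129 = 0.01403
Specific discharge q = 270 × 0.01403 = 3.788 m/d
v_s = q/n_e = 3.788/0.25 = 15.15 m/d
Retardation R = 1 + ρ_b·K_d/n = 1 + 1.73×1.6/0.25 = 12.07
Contaminant velocity v_c = v/R = 15.15/12.07 = 1.255 m/d
t = L/v_c = 149/1.255 = 118.7 d

119 days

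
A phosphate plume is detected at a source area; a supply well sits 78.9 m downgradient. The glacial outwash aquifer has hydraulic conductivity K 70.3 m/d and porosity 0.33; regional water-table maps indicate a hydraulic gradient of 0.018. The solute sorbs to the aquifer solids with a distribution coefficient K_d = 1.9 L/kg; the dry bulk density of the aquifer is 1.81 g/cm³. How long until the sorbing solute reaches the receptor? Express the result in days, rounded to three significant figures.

235 days

Darcy flux q = K·i = 70.3 × 0.018 = 1.265 m/d
Average linear velocity = 1.265 / 0.33 = 3.835 m/d
Retardation R = 1 + ρ_b·K_d/n = 1 + 1.81×1.9/0.33 = 11.42
Contaminant velocity v_c = v/R = 3.835/11.42 = 0.3357 m/d
t = L/v_c = 78.9/0.3357 = 235.0 d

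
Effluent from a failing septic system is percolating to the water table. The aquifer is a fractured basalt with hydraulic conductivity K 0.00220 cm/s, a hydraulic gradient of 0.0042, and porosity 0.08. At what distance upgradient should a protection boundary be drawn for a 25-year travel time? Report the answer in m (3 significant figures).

K = 0.00220 cm/s × 864 = 1.901 m/d
Darcy flux q = K·i = 1.901 × 0.0042 = 0.007983 m/d
v_s = q/n_e = 0.007983/0.08 = 0.09979 m/d
T = 25 yr × 365 = 9125 d
L = v × T = 0.09979 × 9125 = 910.6 m

911 m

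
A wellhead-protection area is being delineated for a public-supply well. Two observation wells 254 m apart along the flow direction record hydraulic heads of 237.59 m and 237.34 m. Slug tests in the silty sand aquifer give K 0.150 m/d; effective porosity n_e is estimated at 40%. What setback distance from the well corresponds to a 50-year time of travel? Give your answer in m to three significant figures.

6.74 m

Hydraulic gradient i = (237.59 − 237.34) / 254 = 0.25 / 254 = 9.843e-4
Specific discharge q = 0.150 × 9.843e-4 = 1.476e-4 m/d
v = Ki/n = 0.150·9.843e-4/0.40 = 3.691e-4 m/d
T = 50 yr × 365 = 18250 d
L = v × T = 3.691e-4 × 18250 = 6.736 m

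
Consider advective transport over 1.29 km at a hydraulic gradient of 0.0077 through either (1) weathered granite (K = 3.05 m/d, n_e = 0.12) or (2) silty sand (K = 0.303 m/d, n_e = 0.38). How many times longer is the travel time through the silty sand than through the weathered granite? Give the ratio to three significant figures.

Unit 1 (weathered granite): v = 3.05×0.0077/0.12 = 0.1957 m/d, t = 1290/0.1957 = 6591 d
Unit 2 (silty sand): v = 0.303×0.0077/0.38 = 0.006140 m/d, t = 1290/0.006140 = 210100 d
t(silty sand) / t(weathered granite) = 210100/6591 = 31.9

31.9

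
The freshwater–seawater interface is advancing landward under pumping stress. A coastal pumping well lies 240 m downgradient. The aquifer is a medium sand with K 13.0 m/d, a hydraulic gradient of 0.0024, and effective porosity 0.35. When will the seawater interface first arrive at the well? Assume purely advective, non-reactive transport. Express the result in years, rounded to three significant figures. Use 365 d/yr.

7.38 years

Darcy flux q = K·i = 13.0 × 0.0024 = 0.03120 m/d
Seepage velocity v = q / n = 0.03120 / 0.35 = 0.08914 m/d
t = L / v = 240 / 0.08914 = 2692 d
   = 2692 / 365 = 7.38 yr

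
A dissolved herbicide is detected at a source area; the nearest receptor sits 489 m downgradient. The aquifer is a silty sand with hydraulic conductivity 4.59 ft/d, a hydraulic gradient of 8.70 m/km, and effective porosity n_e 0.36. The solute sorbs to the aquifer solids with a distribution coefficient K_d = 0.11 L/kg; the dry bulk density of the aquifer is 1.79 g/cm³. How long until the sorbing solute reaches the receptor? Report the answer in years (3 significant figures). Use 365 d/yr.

61.3 years

K = 4.59 ft/d × 0.3048 = 1.399 m/d
q = Ki = 1.399 × 0.0087 = 0.01217 m/d
Seepage velocity v = q / n = 0.01217 / 0.36 = 0.03381 m/d
Retardation R = 1 + ρ_b·K_d/n = 1 + 1.79×0.11/0.36 = 1.547
Contaminant velocity v_c = v/R = 0.03381/1.547 = 0.02186 m/d
t = L/v_c = 489/0.02186 = 22370 d
   = 22370/365 = 61.3 yr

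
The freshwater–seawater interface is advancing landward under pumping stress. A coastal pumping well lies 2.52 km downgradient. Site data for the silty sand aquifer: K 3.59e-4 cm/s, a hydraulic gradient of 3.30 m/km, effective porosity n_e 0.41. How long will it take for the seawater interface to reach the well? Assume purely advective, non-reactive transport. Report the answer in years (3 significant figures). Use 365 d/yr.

K = 3.59e-4 cm/s × 864 = 0.3102 m/d
Darcy flux q = K·i = 0.3102 × 0.0033 = 0.001024 m/d
Seepage velocity v = q / n = 0.001024 / 0.41 = 0.002497 m/d
L = 2.52 km = 2520 m
t = L / v = 2520 / 0.002497 = 1.009e6 d
   = 1.009e6 / 365 = 2770 yr

2770 years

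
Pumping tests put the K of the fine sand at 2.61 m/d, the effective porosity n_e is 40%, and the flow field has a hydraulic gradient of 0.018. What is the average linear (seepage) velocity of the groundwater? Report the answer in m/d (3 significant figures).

Specific discharge q = 2.61 × 0.018 = 0.04698 m/d
v_s = q/n_e = 0.04698/0.40 = 0.1174 m/d

0.117 m/d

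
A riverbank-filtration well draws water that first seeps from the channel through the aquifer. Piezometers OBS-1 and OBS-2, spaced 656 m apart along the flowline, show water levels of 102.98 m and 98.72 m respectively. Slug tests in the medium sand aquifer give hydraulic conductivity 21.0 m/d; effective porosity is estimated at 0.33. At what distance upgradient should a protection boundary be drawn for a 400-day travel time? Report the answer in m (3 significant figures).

165 m

Hydraulic gradient i = (102.98 − 98.72) / 656 = 4.26 / 656 = 0.006494
q = Ki = 21.0 × 0.006494 = 0.1364 m/d
v_s = q/n_e = 0.1364/0.33 = 0.4132 m/d
L = v × T = 0.4132 × 400 = 165.3 m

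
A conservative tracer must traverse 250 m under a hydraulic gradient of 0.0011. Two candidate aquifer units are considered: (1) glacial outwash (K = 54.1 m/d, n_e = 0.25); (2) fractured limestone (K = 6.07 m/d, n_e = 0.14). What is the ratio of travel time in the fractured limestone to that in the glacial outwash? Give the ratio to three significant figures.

Unit 1 (glacial outwash): v = 54.1×0.0011/0.25 = 0.2380 m/d, t = 250/0.2380 = 1050 d
Unit 2 (fractured limestone): v = 6.07×0.0011/0.14 = 0.04769 m/d, t = 250/0.04769 = 5242 d
t(fractured limestone) / t(glacial outwash) = 5242/1050 = 4.99

4.99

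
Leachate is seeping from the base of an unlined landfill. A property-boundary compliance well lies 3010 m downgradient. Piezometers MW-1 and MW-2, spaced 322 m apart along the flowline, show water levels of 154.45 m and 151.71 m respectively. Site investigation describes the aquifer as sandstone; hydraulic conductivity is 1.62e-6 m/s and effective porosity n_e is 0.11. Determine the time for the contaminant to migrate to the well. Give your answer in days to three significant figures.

278000 days

Hydraulic gradient i = (154.45 − 151.71) / 322 = 2.74 / 322 = 0.008509
K = 1.62e-6 m/s × 86400 s/d = 0.1400 m/d
q = Ki = 0.1400 × 0.008509 = 0.001191 m/d
Seepage velocity v = q / n = 0.001191 / 0.11 = 0.01083 m/d
t = L / v = 3010 / 0.01083 = 278000 d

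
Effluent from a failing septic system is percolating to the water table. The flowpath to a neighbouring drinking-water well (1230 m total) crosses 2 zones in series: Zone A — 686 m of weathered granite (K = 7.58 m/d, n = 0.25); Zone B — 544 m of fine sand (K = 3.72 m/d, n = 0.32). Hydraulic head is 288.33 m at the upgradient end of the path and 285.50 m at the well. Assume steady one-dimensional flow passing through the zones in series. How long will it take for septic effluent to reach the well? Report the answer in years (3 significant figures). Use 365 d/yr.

79.2 years

Total head drop ΔH = 288.33 − 285.50 = 2.83 m
Steady 1-D flow in series ⇒ the Darcy flux q is identical in every zone and the zone head losses add (resistances L/K in series).
Σ(L/K) = 686/7.58 + 544/3.72 = 90.50 + 146.2 = 236.7 d
q = ΔH / Σ(L/K) = 2.83 / 236.7 = 0.01195 m/d (same in every zone)
Zone A: v = q/n = 0.01195/0.25 = 0.04782 m/d → t_A = 686/0.04782 = 14350 d
Zone B: v = q/n = 0.01195/0.32 = 0.03736 m/d → t_B = 544/0.03736 = 14560 d
Total t = 14350 + 14560 = 28910 d
   = 28910 / 365 = 79.2 yr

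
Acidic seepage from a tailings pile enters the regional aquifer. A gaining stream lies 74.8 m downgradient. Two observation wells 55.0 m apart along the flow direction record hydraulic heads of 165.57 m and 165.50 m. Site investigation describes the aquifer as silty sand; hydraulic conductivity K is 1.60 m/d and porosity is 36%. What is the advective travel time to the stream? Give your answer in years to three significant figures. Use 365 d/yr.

Hydraulic gradient i = (165.57 − 165.50) / 55.0 = 0.07 / 55.0 = 0.001273
Specific discharge q = 1.60 × 0.001273 = 0.002036 m/d
v_s = q/n_e = 0.002036/0.36 = 0.005657 m/d
t = L / v = 74.8 / 0.005657 = 13220 d
   = 13220 / 365 = 36.2 yr

36.2 years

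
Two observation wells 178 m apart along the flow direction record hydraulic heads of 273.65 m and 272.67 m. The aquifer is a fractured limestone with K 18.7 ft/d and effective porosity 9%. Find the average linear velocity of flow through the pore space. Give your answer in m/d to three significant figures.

0.349 m/d

Hydraulic gradient i = (273.65 − 272.67) / 178 = 0.98 / 178 = 0.005506
K = 18.7 ft/d × 0.3048 = 5.700 m/d
q = Ki = 5.700 × 0.005506 = 0.03138 m/d
v = Ki/n = 5.700·0.005506/0.09 = 0.3487 m/d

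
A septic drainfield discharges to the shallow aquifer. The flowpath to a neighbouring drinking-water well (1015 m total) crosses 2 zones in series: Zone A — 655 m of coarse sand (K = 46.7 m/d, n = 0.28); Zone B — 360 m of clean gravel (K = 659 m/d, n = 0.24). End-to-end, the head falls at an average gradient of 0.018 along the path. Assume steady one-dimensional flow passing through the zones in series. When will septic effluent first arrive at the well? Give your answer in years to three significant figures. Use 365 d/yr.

0.590 years

Continuity: the same q passes through each zone, so ΔH = q·Σ(L_j/K_j) — the zones act as resistances in series.
Σ(L/K) = 655/46.7 + 360/659 = 14.03 + 0.5463 = 14.57 d
K_eq = L_total / Σ(L/K) = 1015 / 14.57 = 69.65 m/d
q = K_eq · i = 69.65 × 0.018 = 1.254 m/d (same in every zone)
Zone A: v = q/n = 1.254/0.28 = 4.478 m/d → t_A = 655/4.478 = 146.3 d
Zone B: v = q/n = 1.254/0.24 = 5.224 m/d → t_B = 360/5.224 = 68.91 d
Total t = 146.3 + 68.91 = 215.2 d
   = 215.2 / 365 = 0.590 yr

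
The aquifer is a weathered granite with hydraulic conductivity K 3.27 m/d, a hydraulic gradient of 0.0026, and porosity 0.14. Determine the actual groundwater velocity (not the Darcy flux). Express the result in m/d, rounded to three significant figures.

0.0607 m/d

Darcy flux q = K·i = 3.27 × 0.0026 = 0.008502 m/d
v_s = q/n_e = 0.008502/0.14 = 0.06073 m/d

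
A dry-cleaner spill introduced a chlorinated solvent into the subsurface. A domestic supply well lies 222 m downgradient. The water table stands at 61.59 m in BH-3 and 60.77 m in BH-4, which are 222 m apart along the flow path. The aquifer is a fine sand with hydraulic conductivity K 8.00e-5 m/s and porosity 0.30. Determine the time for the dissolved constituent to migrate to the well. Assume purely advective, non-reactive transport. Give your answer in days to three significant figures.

2610 days

Hydraulic gradient i = (61.59 − 60.77) / 222 = 0.82 / 222 = 0.003694
K = 8.00e-5 m/s × 86400 s/d = 6.912 m/d
q = Ki = 6.912 × 0.003694 = 0.02553 m/d
v_s = q/n_e = 0.02553/0.30 = 0.08510 m/d
t = L / v = 222 / 0.08510 = 2609 d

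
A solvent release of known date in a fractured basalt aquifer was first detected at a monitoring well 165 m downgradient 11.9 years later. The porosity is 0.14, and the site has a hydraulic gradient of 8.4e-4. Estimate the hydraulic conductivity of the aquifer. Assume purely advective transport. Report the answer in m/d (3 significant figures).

t = 11.9 years = 4344 d
v = L / t = 165 / 4344 = 0.03799 m/d
K = v · n / i = 0.03799 × 0.14 / 8.4e-4 = 6.33 m/d

6.33 m/d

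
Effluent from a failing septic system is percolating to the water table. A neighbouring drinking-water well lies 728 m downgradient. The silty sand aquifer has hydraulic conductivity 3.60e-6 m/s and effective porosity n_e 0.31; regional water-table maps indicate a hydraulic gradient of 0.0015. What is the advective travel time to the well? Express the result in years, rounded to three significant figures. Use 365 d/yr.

K = 3.60e-6 m/s × 86400 s/d = 0.3110 m/d
Darcy flux q = K·i = 0.3110 × 0.0015 = 4.666e-4 m/d
v_s = q/n_e = 4.666e-4/0.31 = 0.001505 m/d
t = L / v = 728 / 0.001505 = 483700 d
   = 483700 / 365 = 1330 yr

1330 years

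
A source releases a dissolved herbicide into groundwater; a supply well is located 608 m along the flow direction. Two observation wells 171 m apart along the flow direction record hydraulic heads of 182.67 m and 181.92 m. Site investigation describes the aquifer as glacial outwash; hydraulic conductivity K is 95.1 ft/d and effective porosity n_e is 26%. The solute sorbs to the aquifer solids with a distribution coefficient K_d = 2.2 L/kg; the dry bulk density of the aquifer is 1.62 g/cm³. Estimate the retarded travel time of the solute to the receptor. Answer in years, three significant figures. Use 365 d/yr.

50.1 years

Hydraulic gradient i = (182.67 − 181.92) / 171 = 0.75 / 171 = 0.004386
K = 95.1 ft/d × 0.3048 = 28.99 m/d
Darcy flux q = K·i = 28.99 × 0.004386 = 0.1271 m/d
v = Ki/n = 28.99·0.004386/0.26 = 0.4890 m/d
Retardation R = 1 + ρ_b·K_d/n = 1 + 1.62×2.2/0.26 = 14.71
Contaminant velocity v_c = v/R = 0.4890/14.71 = 0.03325 m/d
t = L/v_c = 608/0.03325 = 18290 d
   = 18290/365 = 50.1 yr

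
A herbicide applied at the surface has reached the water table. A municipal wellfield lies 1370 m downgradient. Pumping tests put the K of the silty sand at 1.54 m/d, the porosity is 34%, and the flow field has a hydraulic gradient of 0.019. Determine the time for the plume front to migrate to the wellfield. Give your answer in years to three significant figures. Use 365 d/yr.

Specific discharge q = 1.54 × 0.019 = 0.02926 m/d
Average linear velocity = 0.02926 / 0.34 = 0.08606 m/d
t = L / v = 1370 / 0.08606 = 15920 d
   = 15920 / 365 = 43.6 yr

43.6 years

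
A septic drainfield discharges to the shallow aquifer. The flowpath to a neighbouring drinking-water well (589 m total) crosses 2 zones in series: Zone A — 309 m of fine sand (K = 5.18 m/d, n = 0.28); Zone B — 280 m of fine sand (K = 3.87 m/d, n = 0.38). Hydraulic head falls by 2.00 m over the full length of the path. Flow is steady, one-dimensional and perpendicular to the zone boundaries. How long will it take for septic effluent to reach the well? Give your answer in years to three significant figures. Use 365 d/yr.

34.9 years

Steady 1-D flow in series ⇒ the Darcy flux q is identical in every zone and the zone head losses add (resistances L/K in series).
Σ(L/K) = 309/5.18 + 280/3.87 = 59.65 + 72.35 = 132.0 d
q = ΔH / Σ(L/K) = 2.00 / 132.0 = 0.01515 m/d (same in every zone)
Zone A: v = q/n = 0.01515/0.28 = 0.05411 m/d → t_A = 309/0.05411 = 5710 d
Zone B: v = q/n = 0.01515/0.38 = 0.03987 m/d → t_B = 280/0.03987 = 7023 d
Total t = 5710 + 7023 = 12730 d
   = 12730 / 365 = 34.9 yr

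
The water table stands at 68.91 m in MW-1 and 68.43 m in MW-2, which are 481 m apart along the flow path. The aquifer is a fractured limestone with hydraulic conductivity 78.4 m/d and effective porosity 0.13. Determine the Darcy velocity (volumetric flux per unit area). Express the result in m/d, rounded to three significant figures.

Hydraulic gradient i = (68.91 − 68.43) / 481 = 0.48 / 481 = 9.979e-4
Darcy flux q = K·i = 78.4 × 9.979e-4 = 0.07824 m/d

0.0782 m/d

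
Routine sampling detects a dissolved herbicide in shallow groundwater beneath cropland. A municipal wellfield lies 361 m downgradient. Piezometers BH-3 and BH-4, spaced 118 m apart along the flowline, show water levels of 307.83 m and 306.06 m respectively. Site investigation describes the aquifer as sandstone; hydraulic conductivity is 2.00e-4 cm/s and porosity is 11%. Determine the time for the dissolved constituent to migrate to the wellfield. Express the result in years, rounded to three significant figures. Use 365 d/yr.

42.0 years

Hydraulic gradient i = (307.83 − 306.06) / 118 = 1.77 / 118 = 0.01500
K = 2.00e-4 cm/s × 864 = 0.1728 m/d
q = Ki = 0.1728 × 0.01500 = 0.002592 m/d
Seepage velocity v = q / n = 0.002592 / 0.11 = 0.02356 m/d
t = L / v = 361 / 0.02356 = 15320 d
   = 15320 / 365 = 42.0 yr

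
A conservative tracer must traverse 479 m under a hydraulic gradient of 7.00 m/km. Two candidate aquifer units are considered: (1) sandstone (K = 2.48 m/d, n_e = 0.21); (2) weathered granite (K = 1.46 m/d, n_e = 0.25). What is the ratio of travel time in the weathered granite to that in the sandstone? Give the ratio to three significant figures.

2.02

Unit 1 (sandstone): v = 2.48×0.0070/0.21 = 0.08267 m/d, t = 479/0.08267 = 5794 d
Unit 2 (weathered granite): v = 1.46×0.0070/0.25 = 0.04088 m/d, t = 479/0.04088 = 11720 d
t(weathered granite) / t(sandstone) = 11720/5794 = 2.02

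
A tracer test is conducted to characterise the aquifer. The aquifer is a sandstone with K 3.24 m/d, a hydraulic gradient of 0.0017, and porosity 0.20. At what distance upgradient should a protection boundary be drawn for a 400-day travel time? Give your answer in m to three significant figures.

Darcy flux q = K·i = 3.24 × 0.0017 = 0.005508 m/d
v = Ki/n = 3.24·0.0017/0.20 = 0.02754 m/d
L = v × T = 0.02754 × 400 = 11.02 m

11.0 m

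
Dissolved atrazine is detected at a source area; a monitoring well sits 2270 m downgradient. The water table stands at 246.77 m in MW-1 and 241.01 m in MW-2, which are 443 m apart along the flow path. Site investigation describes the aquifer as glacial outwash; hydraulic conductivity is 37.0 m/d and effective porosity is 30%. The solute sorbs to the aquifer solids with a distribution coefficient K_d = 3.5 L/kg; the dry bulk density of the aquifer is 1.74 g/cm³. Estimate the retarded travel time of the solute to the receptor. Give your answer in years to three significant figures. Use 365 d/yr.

82.6 years

Hydraulic gradient i = (246.77 − 241.01) / 443 = 5.76 / 443 = 0.01300
Specific discharge q = 37.0 × 0.01300 = 0.4811 m/d
Seepage velocity v = q / n = 0.4811 / 0.30 = 1.604 m/d
Retardation R = 1 + ρ_b·K_d/n = 1 + 1.74×3.5/0.30 = 21.30
Contaminant velocity v_c = v/R = 1.604/21.30 = 0.07529 m/d
t = L/v_c = 2270/0.07529 = 30150 d
   = 30150/365 = 82.6 yr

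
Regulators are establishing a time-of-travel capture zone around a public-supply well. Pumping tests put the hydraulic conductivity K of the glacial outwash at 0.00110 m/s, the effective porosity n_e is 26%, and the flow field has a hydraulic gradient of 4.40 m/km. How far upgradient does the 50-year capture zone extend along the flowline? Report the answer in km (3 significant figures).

K = 0.00110 m/s × 86400 s/d = 95.04 m/d
Darcy flux q = K·i = 95.04 × 0.0044 = 0.4182 m/d
v = Ki/n = 95.04·0.0044/0.26 = 1.608 m/d
T = 50 yr × 365 = 18250 d
L = v × T = 1.608 × 18250 = 29350 m
   = 29.4 km

29.4 km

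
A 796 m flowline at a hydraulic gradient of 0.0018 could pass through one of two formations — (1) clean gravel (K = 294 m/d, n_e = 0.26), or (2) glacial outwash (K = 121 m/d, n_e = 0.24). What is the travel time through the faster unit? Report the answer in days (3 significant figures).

Unit 1 (clean gravel): v = 294×0.0018/0.26 = 2.035 m/d, t = 796/2.035 = 391.1 d
Unit 2 (glacial outwash): v = 121×0.0018/0.24 = 0.9075 m/d, t = 796/0.9075 = 877.1 d
Faster unit: t = 391 d

391 days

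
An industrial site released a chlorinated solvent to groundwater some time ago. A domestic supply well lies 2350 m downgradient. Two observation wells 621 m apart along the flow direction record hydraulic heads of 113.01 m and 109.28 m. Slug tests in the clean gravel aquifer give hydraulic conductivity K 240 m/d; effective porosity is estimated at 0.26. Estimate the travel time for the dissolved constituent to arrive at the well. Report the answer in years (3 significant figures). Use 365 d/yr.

Hydraulic gradient i = (113.01 − 109.28) / 621 = 3.73 / 621 = 0.006006
Specific discharge q = 240 × 0.006006 = 1.442 m/d
Average linear velocity = 1.442 / 0.26 = 5.544 m/d
t = L / v = 2350 / 5.544 = 423.9 d
   = 423.9 / 365 = 1.16 yr

1.16 years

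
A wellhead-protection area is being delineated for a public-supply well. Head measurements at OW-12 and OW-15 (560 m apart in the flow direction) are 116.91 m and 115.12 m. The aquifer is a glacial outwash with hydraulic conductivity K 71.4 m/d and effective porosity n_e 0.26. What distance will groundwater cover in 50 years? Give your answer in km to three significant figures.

16.0 km

Hydraulic gradient i = (116.91 − 115.12) / 560 = 1.79 / 560 = 0.003196
Darcy flux q = K·i = 71.4 × 0.003196 = 0.2282 m/d
v = Ki/n = 71.4·0.003196/0.26 = 0.8778 m/d
T = 50 yr × 365 = 18250 d
L = v × T = 0.8778 × 18250 = 16020 m
   = 16.0 km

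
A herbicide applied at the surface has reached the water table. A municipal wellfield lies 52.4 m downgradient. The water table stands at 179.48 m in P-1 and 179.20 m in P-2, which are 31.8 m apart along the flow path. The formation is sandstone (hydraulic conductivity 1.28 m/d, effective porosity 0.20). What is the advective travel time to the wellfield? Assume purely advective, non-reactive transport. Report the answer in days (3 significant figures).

930 days

Hydraulic gradient i = (179.48 − 179.20) / 31.8 = 0.28 / 31.8 = 0.008805
Specific discharge q = 1.28 × 0.008805 = 0.01127 m/d
Average linear velocity = 0.01127 / 0.20 = 0.05635 m/d
t = L / v = 52.4 / 0.05635 = 929.9 d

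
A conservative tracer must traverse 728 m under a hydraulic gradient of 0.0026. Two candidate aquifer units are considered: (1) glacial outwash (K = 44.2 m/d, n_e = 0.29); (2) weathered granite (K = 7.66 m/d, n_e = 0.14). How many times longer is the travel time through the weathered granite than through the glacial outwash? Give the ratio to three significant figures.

2.79

Unit 1 (glacial outwash): v = 44.2×0.0026/0.29 = 0.3963 m/d, t = 728/0.3963 = 1837 d
Unit 2 (weathered granite): v = 7.66×0.0026/0.14 = 0.1423 m/d, t = 728/0.1423 = 5117 d
t(weathered granite) / t(glacial outwash) = 5117/1837 = 2.79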